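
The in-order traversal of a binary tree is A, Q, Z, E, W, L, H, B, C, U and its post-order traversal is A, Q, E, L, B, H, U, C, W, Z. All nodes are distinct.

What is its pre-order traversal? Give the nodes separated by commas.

Z, Q, A, W, E, C, H, L, B, U

The last element of post-order is the root; it splits in-order into left and right subtrees.
Root Z: left subtree has 2 nodes {A, Q}, right has 7 {E, W, L, H, B, C, U}.
  Root Q: left subtree has 1 node {A}, right has 0 { }.
  Root W: left subtree has 1 node {E}, right has 5 {L, H, B, C, U}.
    Root C: left subtree has 3 nodes {L, H, B}, right has 1 {U}.
      Root H: left subtree has 1 node {L}, right has 1 {B}.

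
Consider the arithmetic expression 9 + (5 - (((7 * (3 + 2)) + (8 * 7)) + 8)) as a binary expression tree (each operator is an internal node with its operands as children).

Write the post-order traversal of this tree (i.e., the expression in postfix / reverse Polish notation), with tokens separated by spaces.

9 5 7 3 2 + * 8 7 * + 8 + - +

Post-order on an expression tree gives postfix notation: for each operator, emit left operand, right operand, then the operator.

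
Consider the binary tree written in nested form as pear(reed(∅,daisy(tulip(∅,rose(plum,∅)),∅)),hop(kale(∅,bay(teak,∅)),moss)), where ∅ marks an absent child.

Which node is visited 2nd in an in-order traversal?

In-order visits the left subtree, then the node, then the right subtree.
At pear: go left to reed.
  At reed: no left child.
  Visit reed.
  At reed: go right to daisy.
    At daisy: go left to tulip.
      At tulip: no left child.
      Visit tulip.
      At tulip: go right to rose.
        At rose: go left to plum.
          plum is a leaf — visit plum.
        Visit rose.
        At rose: no right child.
    Visit daisy.
    At daisy: no right child.
Visit pear.
At pear: go right to hop.
  At hop: go left to kale.
    At kale: no left child.
    Visit kale.
    At kale: go right to bay.
      At bay: go left to teak.
        teak is a leaf — visit teak.
      Visit bay.
      At bay: no right child.
  Visit hop.
  At hop: go right to moss.
    moss is a leaf — visit moss.
Full in-order sequence: reed, tulip, plum, rose, daisy, pear, kale, teak, bay, hop, moss.

tulip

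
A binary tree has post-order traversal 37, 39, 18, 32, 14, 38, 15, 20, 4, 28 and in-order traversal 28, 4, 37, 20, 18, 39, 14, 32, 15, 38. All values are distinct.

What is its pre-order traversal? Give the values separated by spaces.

28 4 20 37 15 14 18 39 32 38

The last element of post-order is the root; it splits in-order into left and right subtrees.
Root 28: left subtree has 0 nodes { }, right has 9 {4, 37, 20, 18, 39, 14, 32, 15, 38}.
  Root 4: left subtree has 0 nodes { }, right has 8 {37, 20, 18, 39, 14, 32, 15, 38}.
    Root 20: left subtree has 1 node {37}, right has 6 {18, 39, 14, 32, 15, 38}.
      Root 15: left subtree has 4 nodes {18, 39, 14, 32}, right has 1 {38}.
        Root 14: left subtree has 2 nodes {18, 39}, right has 1 {32}.
          Root 18: left subtree has 0 nodes { }, right has 1 {39}.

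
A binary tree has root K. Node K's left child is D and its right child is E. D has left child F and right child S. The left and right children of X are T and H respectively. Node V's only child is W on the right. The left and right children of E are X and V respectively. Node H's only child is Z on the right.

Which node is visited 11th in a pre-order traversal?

Pre-order visits the node, then its left subtree, then its right subtree.
Visit K.
At K: go left to D.
  Visit D.
  At D: go left to F.
    F is a leaf — visit F.
  At D: go right to S.
    S is a leaf — visit S.
At K: go right to E.
  Visit E.
  At E: go left to X.
    Visit X.
    At X: go left to T.
      T is a leaf — visit T.
    At X: go right to H.
      Visit H.
      At H: no left child.
      At H: go right to Z.
        Z is a leaf — visit Z.
  At E: go right to V.
    Visit V.
    At V: no left child.
    At V: go right to W.
      W is a leaf — visit W.
Full pre-order sequence: K, D, F, S, E, X, T, H, Z, V, W.

W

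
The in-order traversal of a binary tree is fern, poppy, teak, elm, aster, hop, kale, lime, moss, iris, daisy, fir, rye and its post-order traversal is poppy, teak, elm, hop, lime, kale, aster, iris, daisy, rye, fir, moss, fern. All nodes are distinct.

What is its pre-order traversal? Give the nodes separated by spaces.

fern moss aster elm teak poppy kale hop lime fir daisy iris rye

The last element of post-order is the root; it splits in-order into left and right subtrees.
Root fern: left subtree has 0 nodes { }, right has 12 {poppy, teak, elm, aster, hop, kale, lime, moss, iris, daisy, fir, rye}.
  Root moss: left subtree has 7 nodes {poppy, teak, elm, aster, hop, kale, lime}, right has 4 {iris, daisy, fir, rye}.
    Root aster: left subtree has 3 nodes {poppy, teak, elm}, right has 3 {hop, kale, lime}.
      Root elm: left subtree has 2 nodes {poppy, teak}, right has 0 { }.
        Root teak: left subtree has 1 node {poppy}, right has 0 { }.
      Root kale: left subtree has 1 node {hop}, right has 1 {lime}.
    Root fir: left subtree has 2 nodes {iris, daisy}, right has 1 {rye}.
      Root daisy: left subtree has 1 node {iris}, right has 0 { }.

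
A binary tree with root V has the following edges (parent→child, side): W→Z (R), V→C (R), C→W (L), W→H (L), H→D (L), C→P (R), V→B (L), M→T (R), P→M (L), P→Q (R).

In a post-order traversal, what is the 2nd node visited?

Post-order visits the left subtree, then the right subtree, then the node.
At V: go left to B.
  B is a leaf — visit B.
At V: go right to C.
  At C: go left to W.
    At W: go left to H.
      At H: go left to D.
        D is a leaf — visit D.
      At H: no right child.
      Visit H.
    At W: go right to Z.
      Z is a leaf — visit Z.
    Visit W.
  At C: go right to P.
    At P: go left to M.
      At M: no left child.
      At M: go right to T.
        T is a leaf — visit T.
      Visit M.
    At P: go right to Q.
      Q is a leaf — visit Q.
    Visit P.
  Visit C.
Visit V.
Full post-order sequence: B, D, H, Z, W, T, M, Q, P, C, V.

D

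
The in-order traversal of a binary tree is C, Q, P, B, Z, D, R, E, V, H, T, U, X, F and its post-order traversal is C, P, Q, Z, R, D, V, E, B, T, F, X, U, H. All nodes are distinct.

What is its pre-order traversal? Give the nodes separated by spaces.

The last element of post-order is the root; it splits in-order into left and right subtrees.
Root H: left subtree has 9 nodes {C, Q, P, B, Z, D, R, E, V}, right has 4 {T, U, X, F}.
  Root B: left subtree has 3 nodes {C, Q, P}, right has 5 {Z, D, R, E, V}.
    Root Q: left subtree has 1 node {C}, right has 1 {P}.
    Root E: left subtree has 3 nodes {Z, D, R}, right has 1 {V}.
      Root D: left subtree has 1 node {Z}, right has 1 {R}.
  Root U: left subtree has 1 node {T}, right has 2 {X, F}.
    Root X: left subtree has 0 nodes { }, right has 1 {F}.

H B Q C P E D Z R V U T X F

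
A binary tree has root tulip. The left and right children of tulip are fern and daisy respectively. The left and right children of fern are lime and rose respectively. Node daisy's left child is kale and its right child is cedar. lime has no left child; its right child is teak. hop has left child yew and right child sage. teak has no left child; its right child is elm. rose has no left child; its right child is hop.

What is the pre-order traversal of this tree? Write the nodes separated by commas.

tulip, fern, lime, teak, elm, rose, hop, yew, sage, daisy, kale, cedar

Pre-order visits the node, then its left subtree, then its right subtree.
Visit tulip.
At tulip: go left to fern.
  Visit fern.
  At fern: go left to lime.
    Visit lime.
    At lime: no left child.
    At lime: go right to teak.
      Visit teak.
      At teak: no left child.
      At teak: go right to elm.
        elm is a leaf — visit elm.
  At fern: go right to rose.
    Visit rose.
    At rose: no left child.
    At rose: go right to hop.
      Visit hop.
      At hop: go left to yew.
        yew is a leaf — visit yew.
      At hop: go right to sage.
        sage is a leaf — visit sage.
At tulip: go right to daisy.
  Visit daisy.
  At daisy: go left to kale.
    kale is a leaf — visit kale.
  At daisy: go right to cedar.
    cedar is a leaf — visit cedar.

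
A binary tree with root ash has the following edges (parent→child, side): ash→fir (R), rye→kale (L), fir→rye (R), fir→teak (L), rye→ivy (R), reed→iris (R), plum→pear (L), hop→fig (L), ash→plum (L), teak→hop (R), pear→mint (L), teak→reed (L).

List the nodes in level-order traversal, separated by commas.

ash, plum, fir, pear, teak, rye, mint, reed, hop, kale, ivy, iris, fig

Level-order visits nodes level by level from the root, left to right within each level.
Level 0: ash
Level 1: plum, fir
Level 2: pear, teak, rye
Level 3: mint, reed, hop, kale, ivy
Level 4: iris, fig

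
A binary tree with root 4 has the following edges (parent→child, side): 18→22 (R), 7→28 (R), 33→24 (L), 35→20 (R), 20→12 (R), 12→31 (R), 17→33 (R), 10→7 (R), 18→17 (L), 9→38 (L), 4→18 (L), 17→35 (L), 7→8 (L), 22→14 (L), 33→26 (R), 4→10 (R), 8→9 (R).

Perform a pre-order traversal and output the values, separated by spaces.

Pre-order visits the node, then its left subtree, then its right subtree.
Visit 4.
At 4: go left to 18.
  Visit 18.
  At 18: go left to 17.
    Visit 17.
    At 17: go left to 35.
      Visit 35.
      At 35: no left child.
      At 35: go right to 20.
        Visit 20.
        At 20: no left child.
        At 20: go right to 12.
          Visit 12.
          At 12: no left child.
          At 12: go right to 31.
            31 is a leaf — visit 31.
    At 17: go right to 33.
      Visit 33.
      At 33: go left to 24.
        24 is a leaf — visit 24.
      At 33: go right to 26.
        26 is a leaf — visit 26.
  At 18: go right to 22.
    Visit 22.
    At 22: go left to 14.
      14 is a leaf — visit 14.
    At 22: no right child.
At 4: go right to 10.
  Visit 10.
  At 10: no left child.
  At 10: go right to 7.
    Visit 7.
    At 7: go left to 8.
      Visit 8.
      At 8: no left child.
      At 8: go right to 9.
        Visit 9.
        At 9: go left to 38.
          38 is a leaf — visit 38.
        At 9: no right child.
    At 7: go right to 28.
      28 is a leaf — visit 28.

4 18 17 35 20 12 31 33 24 26 22 14 10 7 8 9 38 28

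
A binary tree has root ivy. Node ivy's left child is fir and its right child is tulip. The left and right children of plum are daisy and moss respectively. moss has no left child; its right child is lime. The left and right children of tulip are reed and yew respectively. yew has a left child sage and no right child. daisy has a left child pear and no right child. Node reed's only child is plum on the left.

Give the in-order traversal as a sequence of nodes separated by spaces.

fir ivy pear daisy plum moss lime reed tulip sage yew

In-order visits the left subtree, then the node, then the right subtree.
At ivy: go left to fir.
  fir is a leaf — visit fir.
Visit ivy.
At ivy: go right to tulip.
  At tulip: go left to reed.
    At reed: go left to plum.
      At plum: go left to daisy.
        At daisy: go left to pear.
          pear is a leaf — visit pear.
        Visit daisy.
        At daisy: no right child.
      Visit plum.
      At plum: go right to moss.
        At moss: no left child.
        Visit moss.
        At moss: go right to lime.
          lime is a leaf — visit lime.
    Visit reed.
    At reed: no right child.
  Visit tulip.
  At tulip: go right to yew.
    At yew: go left to sage.
      sage is a leaf — visit sage.
    Visit yew.
    At yew: no right child.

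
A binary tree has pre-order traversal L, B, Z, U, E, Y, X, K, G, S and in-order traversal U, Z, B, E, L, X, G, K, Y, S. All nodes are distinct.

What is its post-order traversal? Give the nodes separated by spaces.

U Z E B G K X S Y L

The first element of pre-order is the root; it splits in-order into left and right subtrees.
Root L: left subtree has 4 nodes {U, Z, B, E}, right has 5 {X, G, K, Y, S}.
  Root B: left subtree has 2 nodes {U, Z}, right has 1 {E}.
    Root Z: left subtree has 1 node {U}, right has 0 { }.
  Root Y: left subtree has 3 nodes {X, G, K}, right has 1 {S}.
    Root X: left subtree has 0 nodes { }, right has 2 {G, K}.
      Root K: left subtree has 1 node {G}, right has 0 { }.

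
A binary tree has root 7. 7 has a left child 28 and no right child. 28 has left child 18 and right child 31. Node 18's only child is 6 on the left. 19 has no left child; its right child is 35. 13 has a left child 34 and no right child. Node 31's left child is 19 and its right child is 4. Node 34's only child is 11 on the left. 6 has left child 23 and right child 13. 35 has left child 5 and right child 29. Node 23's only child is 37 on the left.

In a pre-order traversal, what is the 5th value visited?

Pre-order visits the node, then its left subtree, then its right subtree.
Visit 7.
At 7: go left to 28.
  Visit 28.
  At 28: go left to 18.
    Visit 18.
    At 18: go left to 6.
      Visit 6.
      At 6: go left to 23.
        Visit 23.
        At 23: go left to 37.
          37 is a leaf — visit 37.
        At 23: no right child.
      At 6: go right to 13.
        Visit 13.
        At 13: go left to 34.
          Visit 34.
          At 34: go left to 11.
            11 is a leaf — visit 11.
          At 34: no right child.
        At 13: no right child.
    At 18: no right child.
  At 28: go right to 31.
    Visit 31.
    At 31: go left to 19.
      Visit 19.
      At 19: no left child.
      At 19: go right to 35.
        Visit 35.
        At 35: go left to 5.
          5 is a leaf — visit 5.
        At 35: go right to 29.
          29 is a leaf — visit 29.
    At 31: go right to 4.
      4 is a leaf — visit 4.
At 7: no right child.
Full pre-order sequence: 7, 28, 18, 6, 23, 37, 13, 34, 11, 31, 19, 35, 5, 29, 4.

23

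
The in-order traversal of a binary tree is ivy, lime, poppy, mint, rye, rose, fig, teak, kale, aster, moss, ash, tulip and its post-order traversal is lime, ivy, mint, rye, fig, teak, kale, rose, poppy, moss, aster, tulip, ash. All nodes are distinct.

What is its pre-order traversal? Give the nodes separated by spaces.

The last element of post-order is the root; it splits in-order into left and right subtrees.
Root ash: left subtree has 11 nodes {ivy, lime, poppy, mint, rye, rose, fig, teak, kale, aster, moss}, right has 1 {tulip}.
  Root aster: left subtree has 9 nodes {ivy, lime, poppy, mint, rye, rose, fig, teak, kale}, right has 1 {moss}.
    Root poppy: left subtree has 2 nodes {ivy, lime}, right has 6 {mint, rye, rose, fig, teak, kale}.
      Root ivy: left subtree has 0 nodes { }, right has 1 {lime}.
      Root rose: left subtree has 2 nodes {mint, rye}, right has 3 {fig, teak, kale}.
        Root rye: left subtree has 1 node {mint}, right has 0 { }.
        Root kale: left subtree has 2 nodes {fig, teak}, right has 0 { }.
          Root teak: left subtree has 1 node {fig}, right has 0 { }.

ash aster poppy ivy lime rose rye mint kale teak fig moss tulip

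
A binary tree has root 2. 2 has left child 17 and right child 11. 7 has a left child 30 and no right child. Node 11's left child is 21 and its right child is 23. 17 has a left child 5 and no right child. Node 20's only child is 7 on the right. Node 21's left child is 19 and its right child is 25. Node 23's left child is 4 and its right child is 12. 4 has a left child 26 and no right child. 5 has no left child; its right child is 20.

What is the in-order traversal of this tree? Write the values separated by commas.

5, 20, 30, 7, 17, 2, 19, 21, 25, 11, 26, 4, 23, 12

In-order visits the left subtree, then the node, then the right subtree.
At 2: go left to 17.
  At 17: go left to 5.
    At 5: no left child.
    Visit 5.
    At 5: go right to 20.
      At 20: no left child.
      Visit 20.
      At 20: go right to 7.
        At 7: go left to 30.
          30 is a leaf — visit 30.
        Visit 7.
        At 7: no right child.
  Visit 17.
  At 17: no right child.
Visit 2.
At 2: go right to 11.
  At 11: go left to 21.
    At 21: go left to 19.
      19 is a leaf — visit 19.
    Visit 21.
    At 21: go right to 25.
      25 is a leaf — visit 25.
  Visit 11.
  At 11: go right to 23.
    At 23: go left to 4.
      At 4: go left to 26.
        26 is a leaf — visit 26.
      Visit 4.
      At 4: no right child.
    Visit 23.
    At 23: go right to 12.
      12 is a leaf — visit 12.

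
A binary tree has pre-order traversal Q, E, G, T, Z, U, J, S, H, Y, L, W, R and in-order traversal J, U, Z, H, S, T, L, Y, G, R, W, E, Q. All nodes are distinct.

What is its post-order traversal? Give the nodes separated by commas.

J, U, H, S, Z, L, Y, T, R, W, G, E, Q

The first element of pre-order is the root; it splits in-order into left and right subtrees.
Root Q: left subtree has 12 nodes {J, U, Z, H, S, T, L, Y, G, R, W, E}, right has 0 { }.
  Root E: left subtree has 11 nodes {J, U, Z, H, S, T, L, Y, G, R, W}, right has 0 { }.
    Root G: left subtree has 8 nodes {J, U, Z, H, S, T, L, Y}, right has 2 {R, W}.
      Root T: left subtree has 5 nodes {J, U, Z, H, S}, right has 2 {L, Y}.
        Root Z: left subtree has 2 nodes {J, U}, right has 2 {H, S}.
          Root U: left subtree has 1 node {J}, right has 0 { }.
          Root S: left subtree has 1 node {H}, right has 0 { }.
        Root Y: left subtree has 1 node {L}, right has 0 { }.
      Root W: left subtree has 1 node {R}, right has 0 { }.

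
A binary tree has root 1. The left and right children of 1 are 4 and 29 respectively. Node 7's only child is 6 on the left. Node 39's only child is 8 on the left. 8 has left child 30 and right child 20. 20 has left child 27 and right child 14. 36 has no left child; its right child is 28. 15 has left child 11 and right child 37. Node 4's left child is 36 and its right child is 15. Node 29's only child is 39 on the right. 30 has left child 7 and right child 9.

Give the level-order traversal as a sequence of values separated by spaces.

Level-order visits nodes level by level from the root, left to right within each level.
Level 0: 1
Level 1: 4, 29
Level 2: 36, 15, 39
Level 3: 28, 11, 37, 8
Level 4: 30, 20
Level 5: 7, 9, 27, 14
Level 6: 6

1 4 29 36 15 39 28 11 37 8 30 20 7 9 27 14 6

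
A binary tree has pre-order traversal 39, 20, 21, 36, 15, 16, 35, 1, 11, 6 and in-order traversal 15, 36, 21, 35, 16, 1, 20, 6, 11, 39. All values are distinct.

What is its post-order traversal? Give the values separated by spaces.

15 36 35 1 16 21 6 11 20 39

The first element of pre-order is the root; it splits in-order into left and right subtrees.
Root 39: left subtree has 9 nodes {15, 36, 21, 35, 16, 1, 20, 6, 11}, right has 0 { }.
  Root 20: left subtree has 6 nodes {15, 36, 21, 35, 16, 1}, right has 2 {6, 11}.
    Root 21: left subtree has 2 nodes {15, 36}, right has 3 {35, 16, 1}.
      Root 36: left subtree has 1 node {15}, right has 0 { }.
      Root 16: left subtree has 1 node {35}, right has 1 {1}.
    Root 11: left subtree has 1 node {6}, right has 0 { }.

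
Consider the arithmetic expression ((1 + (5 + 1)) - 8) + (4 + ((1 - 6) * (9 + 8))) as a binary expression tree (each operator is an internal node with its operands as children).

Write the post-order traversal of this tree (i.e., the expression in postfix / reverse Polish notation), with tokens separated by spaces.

1 5 1 + + 8 - 4 1 6 - 9 8 + * + +

Post-order on an expression tree gives postfix notation: for each operator, emit left operand, right operand, then the operator.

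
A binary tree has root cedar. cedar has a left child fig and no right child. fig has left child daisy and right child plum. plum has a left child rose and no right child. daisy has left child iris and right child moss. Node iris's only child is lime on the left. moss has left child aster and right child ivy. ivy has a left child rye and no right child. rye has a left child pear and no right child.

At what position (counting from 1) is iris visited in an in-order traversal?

In-order visits the left subtree, then the node, then the right subtree.
At cedar: go left to fig.
  At fig: go left to daisy.
    At daisy: go left to iris.
      At iris: go left to lime.
        lime is a leaf — visit lime.
      Visit iris.
      At iris: no right child.
    Visit daisy.
    At daisy: go right to moss.
      At moss: go left to aster.
        aster is a leaf — visit aster.
      Visit moss.
      At moss: go right to ivy.
        At ivy: go left to rye.
          At rye: go left to pear.
            pear is a leaf — visit pear.
          Visit rye.
          At rye: no right child.
        Visit ivy.
        At ivy: no right child.
  Visit fig.
  At fig: go right to plum.
    At plum: go left to rose.
      rose is a leaf — visit rose.
    Visit plum.
    At plum: no right child.
Visit cedar.
At cedar: no right child.
Full in-order sequence: lime, iris, daisy, aster, moss, pear, rye, ivy, fig, rose, plum, cedar.

2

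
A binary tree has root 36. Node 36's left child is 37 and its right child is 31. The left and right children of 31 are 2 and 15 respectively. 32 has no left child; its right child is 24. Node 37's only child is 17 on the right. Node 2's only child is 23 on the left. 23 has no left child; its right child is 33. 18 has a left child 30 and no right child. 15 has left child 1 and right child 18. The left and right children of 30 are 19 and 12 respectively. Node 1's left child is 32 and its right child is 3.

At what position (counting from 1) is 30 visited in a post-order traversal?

Post-order visits the left subtree, then the right subtree, then the node.
At 36: go left to 37.
  At 37: no left child.
  At 37: go right to 17.
    17 is a leaf — visit 17.
  Visit 37.
At 36: go right to 31.
  At 31: go left to 2.
    At 2: go left to 23.
      At 23: no left child.
      At 23: go right to 33.
        33 is a leaf — visit 33.
      Visit 23.
    At 2: no right child.
    Visit 2.
  At 31: go right to 15.
    At 15: go left to 1.
      At 1: go left to 32.
        At 32: no left child.
        At 32: go right to 24.
          24 is a leaf — visit 24.
        Visit 32.
      At 1: go right to 3.
        3 is a leaf — visit 3.
      Visit 1.
    At 15: go right to 18.
      At 18: go left to 30.
        At 30: go left to 19.
          19 is a leaf — visit 19.
        At 30: go right to 12.
          12 is a leaf — visit 12.
        Visit 30.
      At 18: no right child.
      Visit 18.
    Visit 15.
  Visit 31.
Visit 36.
Full post-order sequence: 17, 37, 33, 23, 2, 24, 32, 3, 1, 19, 12, 30, 18, 15, 31, 36.

12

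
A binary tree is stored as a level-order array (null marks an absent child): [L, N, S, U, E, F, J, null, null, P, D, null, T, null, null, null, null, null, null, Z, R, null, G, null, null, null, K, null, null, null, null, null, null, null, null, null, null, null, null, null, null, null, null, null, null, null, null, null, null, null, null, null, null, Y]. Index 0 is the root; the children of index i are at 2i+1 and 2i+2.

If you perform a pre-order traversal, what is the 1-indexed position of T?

Pre-order visits the node, then its left subtree, then its right subtree.
Visit L.
At L: go left to N.
  Visit N.
  At N: go left to U.
    U is a leaf — visit U.
  At N: go right to E.
    Visit E.
    At E: go left to P.
      Visit P.
      At P: go left to Z.
        Z is a leaf — visit Z.
      At P: go right to R.
        R is a leaf — visit R.
    At E: go right to D.
      Visit D.
      At D: no left child.
      At D: go right to G.
        G is a leaf — visit G.
At L: go right to S.
  Visit S.
  At S: go left to F.
    Visit F.
    At F: no left child.
    At F: go right to T.
      Visit T.
      At T: no left child.
      At T: go right to K.
        Visit K.
        At K: go left to Y.
          Y is a leaf — visit Y.
        At K: no right child.
  At S: go right to J.
    J is a leaf — visit J.
Full pre-order sequence: L, N, U, E, P, Z, R, D, G, S, F, T, K, Y, J.

12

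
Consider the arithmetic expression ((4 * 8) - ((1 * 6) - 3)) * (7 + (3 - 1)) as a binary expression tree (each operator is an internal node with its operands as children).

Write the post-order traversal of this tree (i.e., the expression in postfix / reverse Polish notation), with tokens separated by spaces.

Post-order on an expression tree gives postfix notation: for each operator, emit left operand, right operand, then the operator.

4 8 * 1 6 * 3 - - 7 3 1 - + *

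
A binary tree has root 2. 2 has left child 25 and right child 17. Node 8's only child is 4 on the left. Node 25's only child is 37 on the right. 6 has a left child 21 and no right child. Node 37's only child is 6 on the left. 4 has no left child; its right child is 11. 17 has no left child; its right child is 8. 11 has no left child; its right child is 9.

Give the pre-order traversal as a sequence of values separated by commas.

Pre-order visits the node, then its left subtree, then its right subtree.
Visit 2.
At 2: go left to 25.
  Visit 25.
  At 25: no left child.
  At 25: go right to 37.
    Visit 37.
    At 37: go left to 6.
      Visit 6.
      At 6: go left to 21.
        21 is a leaf — visit 21.
      At 6: no right child.
    At 37: no right child.
At 2: go right to 17.
  Visit 17.
  At 17: no left child.
  At 17: go right to 8.
    Visit 8.
    At 8: go left to 4.
      Visit 4.
      At 4: no left child.
      At 4: go right to 11.
        Visit 11.
        At 11: no left child.
        At 11: go right to 9.
          9 is a leaf — visit 9.
    At 8: no right child.

2, 25, 37, 6, 21, 17, 8, 4, 11, 9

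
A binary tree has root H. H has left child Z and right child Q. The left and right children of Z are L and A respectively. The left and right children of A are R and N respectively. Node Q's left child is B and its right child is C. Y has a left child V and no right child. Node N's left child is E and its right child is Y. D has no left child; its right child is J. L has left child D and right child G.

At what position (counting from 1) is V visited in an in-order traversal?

10

In-order visits the left subtree, then the node, then the right subtree.
At H: go left to Z.
  At Z: go left to L.
    At L: go left to D.
      At D: no left child.
      Visit D.
      At D: go right to J.
        J is a leaf — visit J.
    Visit L.
    At L: go right to G.
      G is a leaf — visit G.
  Visit Z.
  At Z: go right to A.
    At A: go left to R.
      R is a leaf — visit R.
    Visit A.
    At A: go right to N.
      At N: go left to E.
        E is a leaf — visit E.
      Visit N.
      At N: go right to Y.
        At Y: go left to V.
          V is a leaf — visit V.
        Visit Y.
        At Y: no right child.
Visit H.
At H: go right to Q.
  At Q: go left to B.
    B is a leaf — visit B.
  Visit Q.
  At Q: go right to C.
    C is a leaf — visit C.
Full in-order sequence: D, J, L, G, Z, R, A, E, N, V, Y, H, B, Q, C.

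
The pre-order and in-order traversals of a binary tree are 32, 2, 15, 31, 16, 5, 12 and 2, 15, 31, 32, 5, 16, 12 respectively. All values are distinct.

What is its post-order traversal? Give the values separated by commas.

The first element of pre-order is the root; it splits in-order into left and right subtrees.
Root 32: left subtree has 3 nodes {2, 15, 31}, right has 3 {5, 16, 12}.
  Root 2: left subtree has 0 nodes { }, right has 2 {15, 31}.
    Root 15: left subtree has 0 nodes { }, right has 1 {31}.
  Root 16: left subtree has 1 node {5}, right has 1 {12}.

31, 15, 2, 5, 12, 16, 32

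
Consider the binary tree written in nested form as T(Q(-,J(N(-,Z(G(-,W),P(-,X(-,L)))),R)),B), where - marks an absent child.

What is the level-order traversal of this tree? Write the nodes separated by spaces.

Level-order visits nodes level by level from the root, left to right within each level.
Level 0: T
Level 1: Q, B
Level 2: J
Level 3: N, R
Level 4: Z
Level 5: G, P
Level 6: W, X
Level 7: L

T Q B J N R Z G P W X L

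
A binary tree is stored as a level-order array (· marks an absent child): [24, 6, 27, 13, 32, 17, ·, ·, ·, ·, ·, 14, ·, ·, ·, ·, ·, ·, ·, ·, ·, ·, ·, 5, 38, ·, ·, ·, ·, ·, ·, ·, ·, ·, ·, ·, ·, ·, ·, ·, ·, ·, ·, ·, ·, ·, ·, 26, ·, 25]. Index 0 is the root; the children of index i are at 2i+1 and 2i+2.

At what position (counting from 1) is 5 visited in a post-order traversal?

5

Post-order visits the left subtree, then the right subtree, then the node.
At 24: go left to 6.
  At 6: go left to 13.
    13 is a leaf — visit 13.
  At 6: go right to 32.
    32 is a leaf — visit 32.
  Visit 6.
At 24: go right to 27.
  At 27: go left to 17.
    At 17: go left to 14.
      At 14: go left to 5.
        At 5: go left to 26.
          26 is a leaf — visit 26.
        At 5: no right child.
        Visit 5.
      At 14: go right to 38.
        At 38: go left to 25.
          25 is a leaf — visit 25.
        At 38: no right child.
        Visit 38.
      Visit 14.
    At 17: no right child.
    Visit 17.
  At 27: no right child.
  Visit 27.
Visit 24.
Full post-order sequence: 13, 32, 6, 26, 5, 25, 38, 14, 17, 27, 24.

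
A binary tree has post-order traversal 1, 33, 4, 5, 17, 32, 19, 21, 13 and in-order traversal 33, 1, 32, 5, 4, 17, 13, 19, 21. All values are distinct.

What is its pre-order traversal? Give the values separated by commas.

The last element of post-order is the root; it splits in-order into left and right subtrees.
Root 13: left subtree has 6 nodes {33, 1, 32, 5, 4, 17}, right has 2 {19, 21}.
  Root 32: left subtree has 2 nodes {33, 1}, right has 3 {5, 4, 17}.
    Root 33: left subtree has 0 nodes { }, right has 1 {1}.
    Root 17: left subtree has 2 nodes {5, 4}, right has 0 { }.
      Root 5: left subtree has 0 nodes { }, right has 1 {4}.
  Root 21: left subtree has 1 node {19}, right has 0 { }.

13, 32, 33, 1, 17, 5, 4, 21, 19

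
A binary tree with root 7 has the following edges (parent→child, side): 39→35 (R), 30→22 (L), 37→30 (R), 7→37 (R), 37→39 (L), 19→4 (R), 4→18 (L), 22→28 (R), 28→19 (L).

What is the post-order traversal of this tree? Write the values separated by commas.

35, 39, 18, 4, 19, 28, 22, 30, 37, 7

Post-order visits the left subtree, then the right subtree, then the node.
At 7: no left child.
At 7: go right to 37.
  At 37: go left to 39.
    At 39: no left child.
    At 39: go right to 35.
      35 is a leaf — visit 35.
    Visit 39.
  At 37: go right to 30.
    At 30: go left to 22.
      At 22: no left child.
      At 22: go right to 28.
        At 28: go left to 19.
          At 19: no left child.
          At 19: go right to 4.
            At 4: go left to 18.
              18 is a leaf — visit 18.
            At 4: no right child.
            Visit 4.
          Visit 19.
        At 28: no right child.
        Visit 28.
      Visit 22.
    At 30: no right child.
    Visit 30.
  Visit 37.
Visit 7.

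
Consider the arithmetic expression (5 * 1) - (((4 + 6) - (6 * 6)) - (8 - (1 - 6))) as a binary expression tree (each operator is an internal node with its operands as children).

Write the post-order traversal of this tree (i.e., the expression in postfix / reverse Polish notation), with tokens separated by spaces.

5 1 * 4 6 + 6 6 * - 8 1 6 - - - -

Post-order on an expression tree gives postfix notation: for each operator, emit left operand, right operand, then the operator.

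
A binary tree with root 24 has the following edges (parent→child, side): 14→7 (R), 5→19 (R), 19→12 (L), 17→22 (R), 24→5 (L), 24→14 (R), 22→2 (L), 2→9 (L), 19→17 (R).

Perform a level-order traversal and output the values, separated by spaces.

Level-order visits nodes level by level from the root, left to right within each level.
Level 0: 24
Level 1: 5, 14
Level 2: 19, 7
Level 3: 12, 17
Level 4: 22
Level 5: 2
Level 6: 9

24 5 14 19 7 12 17 22 2 9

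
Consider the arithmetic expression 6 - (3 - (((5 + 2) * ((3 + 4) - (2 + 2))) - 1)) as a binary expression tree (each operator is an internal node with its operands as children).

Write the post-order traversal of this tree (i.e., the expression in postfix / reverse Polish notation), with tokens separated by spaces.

6 3 5 2 + 3 4 + 2 2 + - * 1 - - -

Post-order on an expression tree gives postfix notation: for each operator, emit left operand, right operand, then the operator.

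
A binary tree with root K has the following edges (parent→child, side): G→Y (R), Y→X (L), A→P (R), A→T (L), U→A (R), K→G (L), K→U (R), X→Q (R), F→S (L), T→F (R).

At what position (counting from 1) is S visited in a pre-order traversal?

10

Pre-order visits the node, then its left subtree, then its right subtree.
Visit K.
At K: go left to G.
  Visit G.
  At G: no left child.
  At G: go right to Y.
    Visit Y.
    At Y: go left to X.
      Visit X.
      At X: no left child.
      At X: go right to Q.
        Q is a leaf — visit Q.
    At Y: no right child.
At K: go right to U.
  Visit U.
  At U: no left child.
  At U: go right to A.
    Visit A.
    At A: go left to T.
      Visit T.
      At T: no left child.
      At T: go right to F.
        Visit F.
        At F: go left to S.
          S is a leaf — visit S.
        At F: no right child.
    At A: go right to P.
      P is a leaf — visit P.
Full pre-order sequence: K, G, Y, X, Q, U, A, T, F, S, P.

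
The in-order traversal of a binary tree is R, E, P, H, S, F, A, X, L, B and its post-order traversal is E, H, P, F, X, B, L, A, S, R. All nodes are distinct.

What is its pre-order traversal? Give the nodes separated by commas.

The last element of post-order is the root; it splits in-order into left and right subtrees.
Root R: left subtree has 0 nodes { }, right has 9 {E, P, H, S, F, A, X, L, B}.
  Root S: left subtree has 3 nodes {E, P, H}, right has 5 {F, A, X, L, B}.
    Root P: left subtree has 1 node {E}, right has 1 {H}.
    Root A: left subtree has 1 node {F}, right has 3 {X, L, B}.
      Root L: left subtree has 1 node {X}, right has 1 {B}.

R, S, P, E, H, A, F, L, X, B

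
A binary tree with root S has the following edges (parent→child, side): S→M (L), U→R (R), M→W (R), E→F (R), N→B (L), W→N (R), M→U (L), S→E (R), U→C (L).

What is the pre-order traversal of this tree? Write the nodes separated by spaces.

Pre-order visits the node, then its left subtree, then its right subtree.
Visit S.
At S: go left to M.
  Visit M.
  At M: go left to U.
    Visit U.
    At U: go left to C.
      C is a leaf — visit C.
    At U: go right to R.
      R is a leaf — visit R.
  At M: go right to W.
    Visit W.
    At W: no left child.
    At W: go right to N.
      Visit N.
      At N: go left to B.
        B is a leaf — visit B.
      At N: no right child.
At S: go right to E.
  Visit E.
  At E: no left child.
  At E: go right to F.
    F is a leaf — visit F.

S M U C R W N B E F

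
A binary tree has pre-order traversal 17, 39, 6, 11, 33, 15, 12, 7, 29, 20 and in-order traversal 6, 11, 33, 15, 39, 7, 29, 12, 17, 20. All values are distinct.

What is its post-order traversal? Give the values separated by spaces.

15 33 11 6 29 7 12 39 20 17

The first element of pre-order is the root; it splits in-order into left and right subtrees.
Root 17: left subtree has 8 nodes {6, 11, 33, 15, 39, 7, 29, 12}, right has 1 {20}.
  Root 39: left subtree has 4 nodes {6, 11, 33, 15}, right has 3 {7, 29, 12}.
    Root 6: left subtree has 0 nodes { }, right has 3 {11, 33, 15}.
      Root 11: left subtree has 0 nodes { }, right has 2 {33, 15}.
        Root 33: left subtree has 0 nodes { }, right has 1 {15}.
    Root 12: left subtree has 2 nodes {7, 29}, right has 0 { }.
      Root 7: left subtree has 0 nodes { }, right has 1 {29}.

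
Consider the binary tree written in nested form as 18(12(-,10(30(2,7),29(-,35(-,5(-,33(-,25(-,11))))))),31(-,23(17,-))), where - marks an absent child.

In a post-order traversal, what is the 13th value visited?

23

Post-order visits the left subtree, then the right subtree, then the node.
At 18: go left to 12.
  At 12: no left child.
  At 12: go right to 10.
    At 10: go left to 30.
      At 30: go left to 2.
        2 is a leaf — visit 2.
      At 30: go right to 7.
        7 is a leaf — visit 7.
      Visit 30.
    At 10: go right to 29.
      At 29: no left child.
      At 29: go right to 35.
        At 35: no left child.
        At 35: go right to 5.
          At 5: no left child.
          At 5: go right to 33.
            At 33: no left child.
            At 33: go right to 25.
              At 25: no left child.
              At 25: go right to 11.
                11 is a leaf — visit 11.
              Visit 25.
            Visit 33.
          Visit 5.
        Visit 35.
      Visit 29.
    Visit 10.
  Visit 12.
At 18: go right to 31.
  At 31: no left child.
  At 31: go right to 23.
    At 23: go left to 17.
      17 is a leaf — visit 17.
    At 23: no right child.
    Visit 23.
  Visit 31.
Visit 18.
Full post-order sequence: 2, 7, 30, 11, 25, 33, 5, 35, 29, 10, 12, 17, 23, 31, 18.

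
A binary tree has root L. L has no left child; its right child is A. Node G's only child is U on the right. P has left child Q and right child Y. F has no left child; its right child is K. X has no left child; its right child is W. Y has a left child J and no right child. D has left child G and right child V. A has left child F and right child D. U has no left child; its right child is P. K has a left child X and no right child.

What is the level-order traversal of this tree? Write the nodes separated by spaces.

Level-order visits nodes level by level from the root, left to right within each level.
Level 0: L
Level 1: A
Level 2: F, D
Level 3: K, G, V
Level 4: X, U
Level 5: W, P
Level 6: Q, Y
Level 7: J

L A F D K G V X U W P Q Y J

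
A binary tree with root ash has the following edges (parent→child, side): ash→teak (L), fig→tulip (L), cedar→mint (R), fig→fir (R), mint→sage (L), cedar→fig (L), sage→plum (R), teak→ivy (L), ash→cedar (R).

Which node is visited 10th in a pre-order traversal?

Pre-order visits the node, then its left subtree, then its right subtree.
Visit ash.
At ash: go left to teak.
  Visit teak.
  At teak: go left to ivy.
    ivy is a leaf — visit ivy.
  At teak: no right child.
At ash: go right to cedar.
  Visit cedar.
  At cedar: go left to fig.
    Visit fig.
    At fig: go left to tulip.
      tulip is a leaf — visit tulip.
    At fig: go right to fir.
      fir is a leaf — visit fir.
  At cedar: go right to mint.
    Visit mint.
    At mint: go left to sage.
      Visit sage.
      At sage: no left child.
      At sage: go right to plum.
        plum is a leaf — visit plum.
    At mint: no right child.
Full pre-order sequence: ash, teak, ivy, cedar, fig, tulip, fir, mint, sage, plum.

plum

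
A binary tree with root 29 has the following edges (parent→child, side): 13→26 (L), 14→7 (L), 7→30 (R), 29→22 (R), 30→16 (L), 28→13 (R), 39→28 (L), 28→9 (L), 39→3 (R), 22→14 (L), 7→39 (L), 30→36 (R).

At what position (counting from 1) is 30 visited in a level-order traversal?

Level-order visits nodes level by level from the root, left to right within each level.
Level 0: 29
Level 1: 22
Level 2: 14
Level 3: 7
Level 4: 39, 30
Level 5: 28, 3, 16, 36
Level 6: 9, 13
Level 7: 26
Full level-order sequence: 29, 22, 14, 7, 39, 30, 28, 3, 16, 36, 9, 13, 26.

6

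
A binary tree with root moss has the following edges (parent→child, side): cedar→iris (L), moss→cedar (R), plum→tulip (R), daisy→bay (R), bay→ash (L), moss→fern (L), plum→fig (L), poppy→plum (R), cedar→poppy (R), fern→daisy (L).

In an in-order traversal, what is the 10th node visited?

In-order visits the left subtree, then the node, then the right subtree.
At moss: go left to fern.
  At fern: go left to daisy.
    At daisy: no left child.
    Visit daisy.
    At daisy: go right to bay.
      At bay: go left to ash.
        ash is a leaf — visit ash.
      Visit bay.
      At bay: no right child.
  Visit fern.
  At fern: no right child.
Visit moss.
At moss: go right to cedar.
  At cedar: go left to iris.
    iris is a leaf — visit iris.
  Visit cedar.
  At cedar: go right to poppy.
    At poppy: no left child.
    Visit poppy.
    At poppy: go right to plum.
      At plum: go left to fig.
        fig is a leaf — visit fig.
      Visit plum.
      At plum: go right to tulip.
        tulip is a leaf — visit tulip.
Full in-order sequence: daisy, ash, bay, fern, moss, iris, cedar, poppy, fig, plum, tulip.

plum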